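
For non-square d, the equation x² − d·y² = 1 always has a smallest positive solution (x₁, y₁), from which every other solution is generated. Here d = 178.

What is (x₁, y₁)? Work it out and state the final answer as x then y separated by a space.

1601 120

d=178: √d = [13; 2,1,12,1,2,26] (ℓ=6, even), read p_5/q_5
step 0: (13, 1)  from 13·(1,0) + (0,1)
…
step 4: (547, 41)  from 1·(507,38) + (40,3)
step 5: (1601, 120)  from 2·(547,41) + (507,38)
(x₁, y₁) = (1601, 120);  1601² − 178·120² = 1 ✓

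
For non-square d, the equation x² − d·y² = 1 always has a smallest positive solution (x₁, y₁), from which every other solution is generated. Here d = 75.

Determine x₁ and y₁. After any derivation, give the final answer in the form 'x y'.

26 3

[8; 1,1,1,16] for √75; ℓ=4 ⇒ convergent index 3
k=0  a_k=8  p_k/q_k = 8/1
…
k=2  a_k=1  p_k/q_k = 17/2
k=3  a_k=1  p_k/q_k = 26/3
→ (26, 3).  Check: 26²=676, 75·3²=675, difference 1.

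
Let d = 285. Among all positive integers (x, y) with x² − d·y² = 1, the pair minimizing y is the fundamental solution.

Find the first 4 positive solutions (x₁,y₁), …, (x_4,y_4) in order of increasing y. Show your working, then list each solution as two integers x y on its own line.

[16; 1,7,2,7,1,32] for √285; ℓ=6 ⇒ convergent index 5
k=0  a_k=16  p_k/q_k = 16/1
…
k=2  a_k=7  p_k/q_k = 135/8
…
k=4  a_k=7  p_k/q_k = 2144/127
k=5  a_k=1  p_k/q_k = 2431/144
(x₁, y₁) = (2431, 144);  2431² − 285·144² = 1 ✓
(x_2, y_2) = (2431·2431 + 285·144·144, 2431·144 + 144·2431) = (11819521, 700128)
(x_3, y_3) = (2431·11819521 + 285·144·700128, 2431·700128 + 144·11819521) = (57466508671, 3404022192)
(x_4, y_4) = (2431·57466508671 + 285·144·3404022192, 2431·3404022192 + 144·57466508671) = (279402153338881, 16550355197376)

2431 144
11819521 700128
57466508671 3404022192
279402153338881 16550355197376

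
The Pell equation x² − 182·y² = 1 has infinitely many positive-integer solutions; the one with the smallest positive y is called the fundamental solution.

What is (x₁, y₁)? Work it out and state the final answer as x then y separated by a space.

27 2

[13; 2,26] for √182; ℓ=2 ⇒ convergent index 1
k=0  a_k=13  p_k/q_k = 13/1
k=1  a_k=2  p_k/q_k = 27/2
(x₁, y₁) = (27, 2);  27² − 182·2² = 1 ✓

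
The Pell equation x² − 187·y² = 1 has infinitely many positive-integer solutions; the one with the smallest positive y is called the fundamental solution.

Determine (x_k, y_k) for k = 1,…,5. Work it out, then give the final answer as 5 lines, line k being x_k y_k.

[13; 1,2,13,2,1,26] for √187; ℓ=6 ⇒ convergent index 5
a_0=13:  p_0=13·1+0=13,  q_0=13·0+1=1
…
a_3=13:  p_3=13·41+14=547,  q_3=13·3+1=40
a_4=2:  p_4=2·547+41=1135,  q_4=2·40+3=83
a_5=1:  p_5=1·1135+547=1682,  q_5=1·83+40=123
fundamental: x₁=1682, y₁=123  (since 2829124 − 187·15129 = 1)
(x_2, y_2) = (1682·1682 + 187·123·123, 1682·123 + 123·1682) = (5658247, 413772)
(x_3, y_3) = (1682·5658247 + 187·123·413772, 1682·413772 + 123·5658247) = (19034341226, 1391928885)
(x_4, y_4) = (1682·19034341226 + 187·123·1391928885, 1682·1391928885 + 123·19034341226) = (64031518226017, 4682448355368)
(x_5, y_5) = (1682·64031518226017 + 187·123·4682448355368, 1682·4682448355368 + 123·64031518226017) = (215402008277979962, 15751754875529067)

1682 123
5658247 413772
19034341226 1391928885
64031518226017 4682448355368
215402008277979962 15751754875529067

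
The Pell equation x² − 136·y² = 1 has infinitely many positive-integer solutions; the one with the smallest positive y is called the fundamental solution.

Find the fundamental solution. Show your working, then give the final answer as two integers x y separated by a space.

√136 = [11; 1,1,1,22, …], period ℓ=4 (even) → k=3
step 0: (11, 1)  from 11·(1,0) + (0,1)
step 1: (12, 1)  from 1·(11,1) + (1,0)
step 2: (23, 2)  from 1·(12,1) + (11,1)
step 3: (35, 3)  from 1·(23,2) + (12,1)
fundamental: x₁=35, y₁=3  (since 1225 − 136·9 = 1)

35 3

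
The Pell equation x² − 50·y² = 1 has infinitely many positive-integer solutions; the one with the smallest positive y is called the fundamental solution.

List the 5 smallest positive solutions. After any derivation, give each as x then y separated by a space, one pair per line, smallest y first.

99 14
19601 2772
3880899 548842
768398401 108667944
152139002499 21515704070

√50 = [7; 14, …], period ℓ=1 (odd) → k=1
step 0: (7, 1)  from 7·(1,0) + (0,1)
step 1: (99, 14)  from 14·(7,1) + (1,0)
→ (99, 14).  Check: 99²=9801, 50·14²=9800, difference 1.
n=2: (99,14)∘(99,14) = (99·99+50·14·14, 99·14+14·99) = (19601,2772)
n=3: (19601,2772)∘(99,14) = (99·19601+50·14·2772, 99·2772+14·19601) = (3880899,548842)
n=4: (3880899,548842)∘(99,14) = (99·3880899+50·14·548842, 99·548842+14·3880899) = (768398401,108667944)
n=5: (768398401,108667944)∘(99,14) = (99·768398401+50·14·108667944, 99·108667944+14·768398401) = (152139002499,21515704070)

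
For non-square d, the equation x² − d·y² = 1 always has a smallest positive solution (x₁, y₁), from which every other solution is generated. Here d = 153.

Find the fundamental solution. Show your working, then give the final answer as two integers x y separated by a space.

2177 176

[12; 2,1,2,2,2,1,2,24] for √153; ℓ=8 ⇒ convergent index 7
i=0: a=12 ⇒ p=12, q=1
…
i=3: a=2 ⇒ p=99, q=8
…
i=6: a=1 ⇒ p=804, q=65
i=7: a=2 ⇒ p=2177, q=176
(x₁, y₁) = (2177, 176);  2177² − 153·176² = 1 ✓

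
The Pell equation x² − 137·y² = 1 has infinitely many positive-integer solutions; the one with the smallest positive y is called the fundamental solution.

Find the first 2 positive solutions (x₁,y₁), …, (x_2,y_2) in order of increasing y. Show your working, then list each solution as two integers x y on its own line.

√137 = [11; 1,2,2,1,1,2,2,1,22, …], period ℓ=9 (odd) → k=17
a_0=11:  p_0=11·1+0=11,  q_0=11·0+1=1
a_1=1:  p_1=1·11+1=12,  q_1=1·1+0=1
a_2=2:  p_2=2·12+11=35,  q_2=2·1+1=3
…
a_4=1:  p_4=1·82+35=117,  q_4=1·7+3=10
a_5=1:  p_5=1·117+82=199,  q_5=1·10+7=17
…
a_7=2:  p_7=2·515+199=1229,  q_7=2·44+17=105
a_8=1:  p_8=1·1229+515=1744,  q_8=1·105+44=149
…
a_10=1:  p_10=1·39597+1744=41341,  q_10=1·3383+149=3532
a_11=2:  p_11=2·41341+39597=122279,  q_11=2·3532+3383=10447
a_12=2:  p_12=2·122279+41341=285899,  q_12=2·10447+3532=24426
a_13=1:  p_13=1·285899+122279=408178,  q_13=1·24426+10447=34873
…
a_15=2:  p_15=2·694077+408178=1796332,  q_15=2·59299+34873=153471
a_16=2:  p_16=2·1796332+694077=4286741,  q_16=2·153471+59299=366241
a_17=1:  p_17=1·4286741+1796332=6083073,  q_17=1·366241+153471=519712
fundamental: x₁=6083073, y₁=519712  (since 37003777123329 − 137·270100562944 = 1)
(6083073+519712√137)^2 = 74007554246657 + 6322892069952√137

6083073 519712
74007554246657 6322892069952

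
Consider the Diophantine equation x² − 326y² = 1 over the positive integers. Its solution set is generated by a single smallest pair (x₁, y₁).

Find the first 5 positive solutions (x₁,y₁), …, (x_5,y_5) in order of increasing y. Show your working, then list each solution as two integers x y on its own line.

325 18
211249 11700
137311525 7604982
89252280001 4943226600
58013844689125 3213089685018

√326 → a₀=18, period (18,36); ℓ=2 even so k=1
i=0: a=18 ⇒ p=18, q=1
i=1: a=18 ⇒ p=325, q=18
fundamental: x₁=325, y₁=18  (since 105625 − 326·324 = 1)
(325+18√326)^2 = 211249 + 11700√326
(325+18√326)^3 = 137311525 + 7604982√326
(325+18√326)^4 = 89252280001 + 4943226600√326
(325+18√326)^5 = 58013844689125 + 3213089685018√326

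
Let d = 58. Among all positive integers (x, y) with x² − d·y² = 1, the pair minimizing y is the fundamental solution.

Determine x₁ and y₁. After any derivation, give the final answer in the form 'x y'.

19603 2574

[7; 1,1,1,1,1,1,14] for √58; ℓ=7 ⇒ convergent index 13
k=0  a_k=7  p_k/q_k = 7/1
k=1  a_k=1  p_k/q_k = 8/1
k=2  a_k=1  p_k/q_k = 15/2
k=3  a_k=1  p_k/q_k = 23/3
…
k=5  a_k=1  p_k/q_k = 61/8
k=6  a_k=1  p_k/q_k = 99/13
k=7  a_k=14  p_k/q_k = 1447/190
k=8  a_k=1  p_k/q_k = 1546/203
k=9  a_k=1  p_k/q_k = 2993/393
…
k=11  a_k=1  p_k/q_k = 7532/989
k=12  a_k=1  p_k/q_k = 12071/1585
k=13  a_k=1  p_k/q_k = 19603/2574
fundamental: x₁=19603, y₁=2574  (since 384277609 − 58·6625476 = 1)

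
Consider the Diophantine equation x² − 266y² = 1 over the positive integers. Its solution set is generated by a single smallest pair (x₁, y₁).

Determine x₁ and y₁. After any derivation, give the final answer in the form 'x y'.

√266 = [16; 3,4,3,32, …], period ℓ=4 (even) → k=3
a_0=16:  p_0=16·1+0=16,  q_0=16·0+1=1
a_1=3:  p_1=3·16+1=49,  q_1=3·1+0=3
a_2=4:  p_2=4·49+16=212,  q_2=4·3+1=13
a_3=3:  p_3=3·212+49=685,  q_3=3·13+3=42
→ (685, 42).  Check: 685²=469225, 266·42²=469224, difference 1.

685 42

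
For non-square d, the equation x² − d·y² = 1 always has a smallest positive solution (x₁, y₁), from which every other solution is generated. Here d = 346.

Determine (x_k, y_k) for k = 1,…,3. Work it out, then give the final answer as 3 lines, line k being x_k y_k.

17299 930
598510801 32176140
20707276675699 1113230090790

[18; 1,1,1,1,36] for √346; ℓ=5 ⇒ convergent index 9
k=0  a_k=18  p_k/q_k = 18/1
…
k=4  a_k=1  p_k/q_k = 93/5
…
k=6  a_k=1  p_k/q_k = 3497/188
k=7  a_k=1  p_k/q_k = 6901/371
k=8  a_k=1  p_k/q_k = 10398/559
k=9  a_k=1  p_k/q_k = 17299/930
(x₁, y₁) = (17299, 930);  17299² − 346·930² = 1 ✓
(x_2, y_2) = (17299·17299 + 346·930·930, 17299·930 + 930·17299) = (598510801, 32176140)
(x_3, y_3) = (17299·598510801 + 346·930·32176140, 17299·32176140 + 930·598510801) = (20707276675699, 1113230090790)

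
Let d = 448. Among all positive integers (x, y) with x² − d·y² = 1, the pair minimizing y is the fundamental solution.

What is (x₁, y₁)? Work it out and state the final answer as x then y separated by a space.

√448 → a₀=21, period (6,42); ℓ=2 even so k=1
a_0=21:  p_0=21·1+0=21,  q_0=21·0+1=1
a_1=6:  p_1=6·21+1=127,  q_1=6·1+0=6
fundamental: x₁=127, y₁=6  (since 16129 − 448·36 = 1)

127 6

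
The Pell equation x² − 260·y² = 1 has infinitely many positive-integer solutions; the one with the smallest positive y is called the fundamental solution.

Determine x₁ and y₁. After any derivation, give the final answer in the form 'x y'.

[16; 8,32] for √260; ℓ=2 ⇒ convergent index 1
step 0: (16, 1)  from 16·(1,0) + (0,1)
step 1: (129, 8)  from 8·(16,1) + (1,0)
→ (129, 8).  Check: 129²=16641, 260·8²=16640, difference 1.

129 8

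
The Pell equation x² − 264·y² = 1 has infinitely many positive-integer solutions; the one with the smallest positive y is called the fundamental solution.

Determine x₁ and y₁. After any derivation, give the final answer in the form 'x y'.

[16; 4,32] for √264; ℓ=2 ⇒ convergent index 1
i=0: a=16 ⇒ p=16, q=1
i=1: a=4 ⇒ p=65, q=4
→ (65, 4).  Check: 65²=4225, 264·4²=4224, difference 1.

65 4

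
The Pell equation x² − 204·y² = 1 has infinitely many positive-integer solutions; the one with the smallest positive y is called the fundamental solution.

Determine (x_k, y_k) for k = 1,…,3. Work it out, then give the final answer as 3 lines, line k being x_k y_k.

4999 350
49980001 3499300
499700044999 34986001050

√204 → a₀=14, period (3,1,1,6,1,1,3,28); ℓ=8 even so k=7
a_0=14:  p_0=14·1+0=14,  q_0=14·0+1=1
a_1=3:  p_1=3·14+1=43,  q_1=3·1+0=3
…
a_3=1:  p_3=1·57+43=100,  q_3=1·4+3=7
…
a_6=1:  p_6=1·757+657=1414,  q_6=1·53+46=99
a_7=3:  p_7=3·1414+757=4999,  q_7=3·99+53=350
(x₁, y₁) = (4999, 350);  4999² − 204·350² = 1 ✓
(x_2, y_2) = (4999·4999 + 204·350·350, 4999·350 + 350·4999) = (49980001, 3499300)
(x_3, y_3) = (4999·49980001 + 204·350·3499300, 4999·3499300 + 350·49980001) = (499700044999, 34986001050)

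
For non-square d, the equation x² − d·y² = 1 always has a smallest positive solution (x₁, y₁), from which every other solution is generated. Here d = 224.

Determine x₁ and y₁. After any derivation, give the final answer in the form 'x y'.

15 1

[14; 1,28] for √224; ℓ=2 ⇒ convergent index 1
i=0: a=14 ⇒ p=14, q=1
i=1: a=1 ⇒ p=15, q=1
(x₁, y₁) = (15, 1);  15² − 224·1² = 1 ✓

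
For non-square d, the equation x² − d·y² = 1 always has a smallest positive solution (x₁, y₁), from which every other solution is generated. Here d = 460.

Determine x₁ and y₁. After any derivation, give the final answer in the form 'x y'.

2535751 118230

d=460: √d = [21; 2,4,3,1,2,10,2,1,3,4,2,42] (ℓ=12, even), read p_11/q_11
a_0=21:  p_0=21·1+0=21,  q_0=21·0+1=1
a_1=2:  p_1=2·21+1=43,  q_1=2·1+0=2
…
a_4=1:  p_4=1·622+193=815,  q_4=1·29+9=38
a_5=2:  p_5=2·815+622=2252,  q_5=2·38+29=105
a_6=10:  p_6=10·2252+815=23335,  q_6=10·105+38=1088
a_7=2:  p_7=2·23335+2252=48922,  q_7=2·1088+105=2281
a_8=1:  p_8=1·48922+23335=72257,  q_8=1·2281+1088=3369
a_9=3:  p_9=3·72257+48922=265693,  q_9=3·3369+2281=12388
a_10=4:  p_10=4·265693+72257=1135029,  q_10=4·12388+3369=52921
a_11=2:  p_11=2·1135029+265693=2535751,  q_11=2·52921+12388=118230
(x₁, y₁) = (2535751, 118230);  2535751² − 460·118230² = 1 ✓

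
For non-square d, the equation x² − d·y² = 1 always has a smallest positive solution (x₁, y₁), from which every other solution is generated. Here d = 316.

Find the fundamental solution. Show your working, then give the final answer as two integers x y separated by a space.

d=316: √d = [17; 1,3,2,8,2,3,1,34] (ℓ=8, even), read p_7/q_7
a_0=17:  p_0=17·1+0=17,  q_0=17·0+1=1
…
a_3=2:  p_3=2·71+18=160,  q_3=2·4+1=9
…
a_5=2:  p_5=2·1351+160=2862,  q_5=2·76+9=161
a_6=3:  p_6=3·2862+1351=9937,  q_6=3·161+76=559
a_7=1:  p_7=1·9937+2862=12799,  q_7=1·559+161=720
→ (12799, 720).  Check: 12799²=163814401, 316·720²=163814400, difference 1.

12799 720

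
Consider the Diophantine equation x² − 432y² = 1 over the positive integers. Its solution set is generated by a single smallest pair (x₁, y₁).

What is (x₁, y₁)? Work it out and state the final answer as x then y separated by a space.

[20; 1,3,1,1,1,3,1,40] for √432; ℓ=8 ⇒ convergent index 7
step 0: (20, 1)  from 20·(1,0) + (0,1)
…
step 5: (291, 14)  from 1·(187,9) + (104,5)
step 6: (1060, 51)  from 3·(291,14) + (187,9)
step 7: (1351, 65)  from 1·(1060,51) + (291,14)
fundamental: x₁=1351, y₁=65  (since 1825201 − 432·4225 = 1)

1351 65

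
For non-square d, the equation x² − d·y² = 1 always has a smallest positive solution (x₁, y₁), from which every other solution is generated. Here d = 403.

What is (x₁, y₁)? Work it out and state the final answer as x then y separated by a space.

d=403: √d = [20; 13,2,1,3,1,3,1,2,13,40] (ℓ=10, even), read p_9/q_9
k=0  a_k=20  p_k/q_k = 20/1
…
k=2  a_k=2  p_k/q_k = 542/27
k=3  a_k=1  p_k/q_k = 803/40
k=4  a_k=3  p_k/q_k = 2951/147
…
k=7  a_k=1  p_k/q_k = 17967/895
k=8  a_k=2  p_k/q_k = 50147/2498
k=9  a_k=13  p_k/q_k = 669878/33369
fundamental: x₁=669878, y₁=33369  (since 448736534884 − 403·1113490161 = 1)

669878 33369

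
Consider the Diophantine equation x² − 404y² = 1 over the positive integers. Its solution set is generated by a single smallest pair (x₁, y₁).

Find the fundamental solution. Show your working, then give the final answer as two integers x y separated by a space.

[20; 10,40] for √404; ℓ=2 ⇒ convergent index 1
i=0: a=20 ⇒ p=20, q=1
i=1: a=10 ⇒ p=201, q=10
fundamental: x₁=201, y₁=10  (since 40401 − 404·100 = 1)

201 10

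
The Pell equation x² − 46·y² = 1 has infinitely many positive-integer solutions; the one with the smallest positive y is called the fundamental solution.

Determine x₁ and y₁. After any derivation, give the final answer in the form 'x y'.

24335 3588

[6; 1,3,1,1,2,6,2,1,1,3,1,12] for √46; ℓ=12 ⇒ convergent index 11
i=0: a=6 ⇒ p=6, q=1
…
i=4: a=1 ⇒ p=61, q=9
…
i=6: a=6 ⇒ p=997, q=147
…
i=8: a=1 ⇒ p=3147, q=464
…
i=10: a=3 ⇒ p=19038, q=2807
i=11: a=1 ⇒ p=24335, q=3588
fundamental: x₁=24335, y₁=3588  (since 592192225 − 46·12873744 = 1)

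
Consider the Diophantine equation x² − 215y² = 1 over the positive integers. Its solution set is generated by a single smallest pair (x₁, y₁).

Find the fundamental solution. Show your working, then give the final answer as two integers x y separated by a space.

d=215: √d = [14; 1,1,1,28] (ℓ=4, even), read p_3/q_3
i=0: a=14 ⇒ p=14, q=1
i=1: a=1 ⇒ p=15, q=1
i=2: a=1 ⇒ p=29, q=2
i=3: a=1 ⇒ p=44, q=3
fundamental: x₁=44, y₁=3  (since 1936 − 215·9 = 1)

44 3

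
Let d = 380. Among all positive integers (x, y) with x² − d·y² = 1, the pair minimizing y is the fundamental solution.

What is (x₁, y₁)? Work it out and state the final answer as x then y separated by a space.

39 2

[19; 2,38] for √380; ℓ=2 ⇒ convergent index 1
i=0: a=19 ⇒ p=19, q=1
i=1: a=2 ⇒ p=39, q=2
→ (39, 2).  Check: 39²=1521, 380·2²=1520, difference 1.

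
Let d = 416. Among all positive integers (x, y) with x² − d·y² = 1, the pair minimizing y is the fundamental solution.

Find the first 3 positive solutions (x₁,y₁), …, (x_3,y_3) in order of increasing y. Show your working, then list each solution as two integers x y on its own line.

5201 255
54100801 2652510
562756526801 27591408765

√416 = [20; 2,1,1,9,1,1,2,40, …], period ℓ=8 (even) → k=7
a_0=20:  p_0=20·1+0=20,  q_0=20·0+1=1
a_1=2:  p_1=2·20+1=41,  q_1=2·1+0=2
…
a_3=1:  p_3=1·61+41=102,  q_3=1·3+2=5
…
a_5=1:  p_5=1·979+102=1081,  q_5=1·48+5=53
a_6=1:  p_6=1·1081+979=2060,  q_6=1·53+48=101
a_7=2:  p_7=2·2060+1081=5201,  q_7=2·101+53=255
→ (5201, 255).  Check: 5201²=27050401, 416·255²=27050400, difference 1.
(5201+255√416)^2 = 54100801 + 2652510√416
(5201+255√416)^3 = 562756526801 + 27591408765√416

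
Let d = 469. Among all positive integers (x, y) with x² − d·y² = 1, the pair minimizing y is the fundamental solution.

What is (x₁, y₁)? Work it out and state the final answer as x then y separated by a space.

√469 = [21; 1,1,1,10,6,10,1,1,1,42, …], period ℓ=10 (even) → k=9
step 0: (21, 1)  from 21·(1,0) + (0,1)
step 1: (22, 1)  from 1·(21,1) + (1,0)
step 2: (43, 2)  from 1·(22,1) + (21,1)
…
step 4: (693, 32)  from 10·(65,3) + (43,2)
…
step 6: (42923, 1982)  from 10·(4223,195) + (693,32)
step 7: (47146, 2177)  from 1·(42923,1982) + (4223,195)
step 8: (90069, 4159)  from 1·(47146,2177) + (42923,1982)
step 9: (137215, 6336)  from 1·(90069,4159) + (47146,2177)
fundamental: x₁=137215, y₁=6336  (since 18827956225 − 469·40144896 = 1)

137215 6336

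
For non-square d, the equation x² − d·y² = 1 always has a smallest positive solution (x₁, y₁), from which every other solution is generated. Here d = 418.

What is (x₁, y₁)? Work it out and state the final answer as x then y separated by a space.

√418 = [20; 2,4,20,4,2,40, …], period ℓ=6 (even) → k=5
step 0: (20, 1)  from 20·(1,0) + (0,1)
step 1: (41, 2)  from 2·(20,1) + (1,0)
…
step 4: (15068, 737)  from 4·(3721,182) + (184,9)
step 5: (33857, 1656)  from 2·(15068,737) + (3721,182)
→ (33857, 1656).  Check: 33857²=1146296449, 418·1656²=1146296448, difference 1.

33857 1656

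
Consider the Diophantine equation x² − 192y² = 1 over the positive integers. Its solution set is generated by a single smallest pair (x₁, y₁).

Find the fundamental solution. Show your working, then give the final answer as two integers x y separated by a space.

97 7

d=192: √d = [13; 1,5,1,26] (ℓ=4, even), read p_3/q_3
k=0  a_k=13  p_k/q_k = 13/1
…
k=2  a_k=5  p_k/q_k = 83/6
k=3  a_k=1  p_k/q_k = 97/7
(x₁, y₁) = (97, 7);  97² − 192·7² = 1 ✓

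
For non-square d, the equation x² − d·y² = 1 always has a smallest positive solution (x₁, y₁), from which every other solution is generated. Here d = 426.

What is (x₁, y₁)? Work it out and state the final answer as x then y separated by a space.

[20; 1,1,1,3,2,6,2,3,1,1,1,40] for √426; ℓ=12 ⇒ convergent index 11
k=0  a_k=20  p_k/q_k = 20/1
…
k=3  a_k=1  p_k/q_k = 62/3
…
k=5  a_k=2  p_k/q_k = 516/25
k=6  a_k=6  p_k/q_k = 3323/161
…
k=9  a_k=1  p_k/q_k = 31971/1549
k=10  a_k=1  p_k/q_k = 56780/2751
k=11  a_k=1  p_k/q_k = 88751/4300
→ (88751, 4300).  Check: 88751²=7876740001, 426·4300²=7876740000, difference 1.

88751 4300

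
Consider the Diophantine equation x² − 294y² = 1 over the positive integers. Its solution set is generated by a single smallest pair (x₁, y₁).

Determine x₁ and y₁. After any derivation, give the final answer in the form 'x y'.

4801 280

√294 → a₀=17, period (6,1,4,1,6,34); ℓ=6 even so k=5
a_0=17:  p_0=17·1+0=17,  q_0=17·0+1=1
…
a_3=4:  p_3=4·120+103=583,  q_3=4·7+6=34
a_4=1:  p_4=1·583+120=703,  q_4=1·34+7=41
a_5=6:  p_5=6·703+583=4801,  q_5=6·41+34=280
→ (4801, 280).  Check: 4801²=23049601, 294·280²=23049600, difference 1.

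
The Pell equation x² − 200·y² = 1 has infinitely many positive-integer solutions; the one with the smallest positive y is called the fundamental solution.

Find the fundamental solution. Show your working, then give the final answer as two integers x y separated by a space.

99 7

[14; 7,28] for √200; ℓ=2 ⇒ convergent index 1
k=0  a_k=14  p_k/q_k = 14/1
k=1  a_k=7  p_k/q_k = 99/7
(x₁, y₁) = (99, 7);  99² − 200·7² = 1 ✓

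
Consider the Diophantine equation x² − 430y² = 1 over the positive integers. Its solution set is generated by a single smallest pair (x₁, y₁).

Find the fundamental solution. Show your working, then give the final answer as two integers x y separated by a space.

[20; 1,2,1,3,1,…,2,1,40] for √430; ℓ=14 ⇒ convergent index 13
i=0: a=20 ⇒ p=20, q=1
i=1: a=1 ⇒ p=21, q=1
…
i=6: a=6 ⇒ p=2675, q=129
…
i=8: a=6 ⇒ p=133439, q=6435
…
i=12: a=2 ⇒ p=2107880, q=101651
i=13: a=1 ⇒ p=2862251, q=138030
fundamental: x₁=2862251, y₁=138030  (since 8192480787001 − 430·19052280900 = 1)

2862251 138030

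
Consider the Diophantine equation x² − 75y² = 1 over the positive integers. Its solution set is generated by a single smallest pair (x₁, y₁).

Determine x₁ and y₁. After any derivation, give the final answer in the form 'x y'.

26 3

√75 = [8; 1,1,1,16, …], period ℓ=4 (even) → k=3
k=0  a_k=8  p_k/q_k = 8/1
…
k=2  a_k=1  p_k/q_k = 17/2
k=3  a_k=1  p_k/q_k = 26/3
→ (26, 3).  Check: 26²=676, 75·3²=675, difference 1.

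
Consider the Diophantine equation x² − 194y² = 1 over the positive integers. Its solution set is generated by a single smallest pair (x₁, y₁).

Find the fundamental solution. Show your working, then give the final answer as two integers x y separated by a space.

√194 → a₀=13, period (1,12,1,26); ℓ=4 even so k=3
step 0: (13, 1)  from 13·(1,0) + (0,1)
…
step 2: (181, 13)  from 12·(14,1) + (13,1)
step 3: (195, 14)  from 1·(181,13) + (14,1)
fundamental: x₁=195, y₁=14  (since 38025 − 194·196 = 1)

195 14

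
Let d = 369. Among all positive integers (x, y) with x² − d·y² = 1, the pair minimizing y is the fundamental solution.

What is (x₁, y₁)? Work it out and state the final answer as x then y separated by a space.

8396801 437120

√369 = [19; 4,1,3,2,7,4,7,2,3,1,4,38, …], period ℓ=12 (even) → k=11
step 0: (19, 1)  from 19·(1,0) + (0,1)
step 1: (77, 4)  from 4·(19,1) + (1,0)
…
step 3: (365, 19)  from 3·(96,5) + (77,4)
…
step 6: (25414, 1323)  from 4·(6147,320) + (826,43)
…
step 8: (393504, 20485)  from 2·(184045,9581) + (25414,1323)
step 9: (1364557, 71036)  from 3·(393504,20485) + (184045,9581)
step 10: (1758061, 91521)  from 1·(1364557,71036) + (393504,20485)
step 11: (8396801, 437120)  from 4·(1758061,91521) + (1364557,71036)
→ (8396801, 437120).  Check: 8396801²=70506267033601, 369·437120²=70506267033600, difference 1.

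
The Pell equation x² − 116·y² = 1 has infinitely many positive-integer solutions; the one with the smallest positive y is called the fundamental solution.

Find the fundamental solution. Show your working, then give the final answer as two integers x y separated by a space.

[10; 1,3,2,1,4,1,2,3,1,20] for √116; ℓ=10 ⇒ convergent index 9
i=0: a=10 ⇒ p=10, q=1
i=1: a=1 ⇒ p=11, q=1
i=2: a=3 ⇒ p=43, q=4
…
i=4: a=1 ⇒ p=140, q=13
i=5: a=4 ⇒ p=657, q=61
…
i=7: a=2 ⇒ p=2251, q=209
i=8: a=3 ⇒ p=7550, q=701
i=9: a=1 ⇒ p=9801, q=910
fundamental: x₁=9801, y₁=910  (since 96059601 − 116·828100 = 1)

9801 910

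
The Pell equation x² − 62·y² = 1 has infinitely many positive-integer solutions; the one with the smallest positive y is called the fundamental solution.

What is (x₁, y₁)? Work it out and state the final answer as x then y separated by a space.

[7; 1,6,1,14] for √62; ℓ=4 ⇒ convergent index 3
k=0  a_k=7  p_k/q_k = 7/1
…
k=2  a_k=6  p_k/q_k = 55/7
k=3  a_k=1  p_k/q_k = 63/8
(x₁, y₁) = (63, 8);  63² − 62·8² = 1 ✓

63 8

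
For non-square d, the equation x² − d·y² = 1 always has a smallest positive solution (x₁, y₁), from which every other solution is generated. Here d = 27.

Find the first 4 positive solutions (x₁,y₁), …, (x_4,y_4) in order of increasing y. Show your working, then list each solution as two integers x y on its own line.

√27 → a₀=5, period (5,10); ℓ=2 even so k=1
k=0  a_k=5  p_k/q_k = 5/1
k=1  a_k=5  p_k/q_k = 26/5
(x₁, y₁) = (26, 5);  26² − 27·5² = 1 ✓
n=2: (26,5)∘(26,5) = (26·26+27·5·5, 26·5+5·26) = (1351,260)
n=3: (1351,260)∘(26,5) = (26·1351+27·5·260, 26·260+5·1351) = (70226,13515)
n=4: (70226,13515)∘(26,5) = (26·70226+27·5·13515, 26·13515+5·70226) = (3650401,702520)

26 5
1351 260
70226 13515
3650401 702520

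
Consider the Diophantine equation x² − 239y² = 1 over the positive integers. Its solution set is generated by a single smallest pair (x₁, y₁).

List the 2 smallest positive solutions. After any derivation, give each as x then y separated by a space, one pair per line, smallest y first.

d=239: √d = [15; 2,5,1,2,4,15,4,2,1,5,2,30] (ℓ=12, even), read p_11/q_11
k=0  a_k=15  p_k/q_k = 15/1
…
k=4  a_k=2  p_k/q_k = 572/37
…
k=7  a_k=4  p_k/q_k = 154117/9969
…
k=10  a_k=5  p_k/q_k = 2847431/184185
k=11  a_k=2  p_k/q_k = 6195120/400729
→ (6195120, 400729).  Check: 6195120²=38379511814400, 239·400729²=38379511814399, difference 1.
n=2: (6195120,400729)∘(6195120,400729) = (6195120·6195120+239·400729·400729, 6195120·400729+400729·6195120) = (76759023628799,4965128484960)

6195120 400729
76759023628799 4965128484960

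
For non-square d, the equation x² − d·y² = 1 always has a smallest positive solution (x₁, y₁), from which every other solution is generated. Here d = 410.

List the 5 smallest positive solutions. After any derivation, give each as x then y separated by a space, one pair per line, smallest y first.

d=410: √d = [20; 4,40] (ℓ=2, even), read p_1/q_1
k=0  a_k=20  p_k/q_k = 20/1
k=1  a_k=4  p_k/q_k = 81/4
→ (81, 4).  Check: 81²=6561, 410·4²=6560, difference 1.
(x_2, y_2) = (81·81 + 410·4·4, 81·4 + 4·81) = (13121, 648)
(x_3, y_3) = (81·13121 + 410·4·648, 81·648 + 4·13121) = (2125521, 104972)
(x_4, y_4) = (81·2125521 + 410·4·104972, 81·104972 + 4·2125521) = (344321281, 17004816)
(x_5, y_5) = (81·344321281 + 410·4·17004816, 81·17004816 + 4·344321281) = (55777922001, 2754675220)

81 4
13121 648
2125521 104972
344321281 17004816
55777922001 2754675220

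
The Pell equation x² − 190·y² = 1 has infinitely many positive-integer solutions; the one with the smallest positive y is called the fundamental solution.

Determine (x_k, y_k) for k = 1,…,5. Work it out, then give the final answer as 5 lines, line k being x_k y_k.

√190 = [13; 1,3,1,1,1,…,3,1,26, …], period ℓ=14 (even) → k=13
a_0=13:  p_0=13·1+0=13,  q_0=13·0+1=1
a_1=1:  p_1=1·13+1=14,  q_1=1·1+0=1
a_2=3:  p_2=3·14+13=55,  q_2=3·1+1=4
a_3=1:  p_3=1·55+14=69,  q_3=1·4+1=5
a_4=1:  p_4=1·69+55=124,  q_4=1·5+4=9
a_5=1:  p_5=1·124+69=193,  q_5=1·9+5=14
a_6=2:  p_6=2·193+124=510,  q_6=2·14+9=37
…
a_8=2:  p_8=2·1213+510=2936,  q_8=2·88+37=213
a_9=1:  p_9=1·2936+1213=4149,  q_9=1·213+88=301
a_10=1:  p_10=1·4149+2936=7085,  q_10=1·301+213=514
a_11=1:  p_11=1·7085+4149=11234,  q_11=1·514+301=815
a_12=3:  p_12=3·11234+7085=40787,  q_12=3·815+514=2959
a_13=1:  p_13=1·40787+11234=52021,  q_13=1·2959+815=3774
(x₁, y₁) = (52021, 3774);  52021² − 190·3774² = 1 ✓
(52021+3774√190)^2 = 5412368881 + 392654508√190
(52021+3774√190)^3 = 563113683064981 + 40852560317562√190
(52021+3774√190)^4 = 58587473808034384321 + 4250382080167131096√190
(52021+3774√190)^5 = 6095557949372399730460501 + 442218252343896093172470√190

52021 3774
5412368881 392654508
563113683064981 40852560317562
58587473808034384321 4250382080167131096
6095557949372399730460501 442218252343896093172470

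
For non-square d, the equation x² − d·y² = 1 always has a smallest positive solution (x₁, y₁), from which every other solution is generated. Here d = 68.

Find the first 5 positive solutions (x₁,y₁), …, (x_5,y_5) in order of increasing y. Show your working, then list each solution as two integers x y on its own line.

33 4
2177 264
143649 17420
9478657 1149456
625447713 75846676

d=68: √d = [8; 4,16] (ℓ=2, even), read p_1/q_1
k=0  a_k=8  p_k/q_k = 8/1
k=1  a_k=4  p_k/q_k = 33/4
→ (33, 4).  Check: 33²=1089, 68·4²=1088, difference 1.
k=2:  x_2 = 33·33+68·4·4 = 2177,  y_2 = 33·4+4·33 = 264
k=3:  x_3 = 33·2177+68·4·264 = 143649,  y_3 = 33·264+4·2177 = 17420
k=4:  x_4 = 33·143649+68·4·17420 = 9478657,  y_4 = 33·17420+4·143649 = 1149456
k=5:  x_5 = 33·9478657+68·4·1149456 = 625447713,  y_5 = 33·1149456+4·9478657 = 75846676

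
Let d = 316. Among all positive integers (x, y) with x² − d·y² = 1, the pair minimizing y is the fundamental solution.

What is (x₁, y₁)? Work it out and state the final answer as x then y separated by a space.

√316 = [17; 1,3,2,8,2,3,1,34, …], period ℓ=8 (even) → k=7
k=0  a_k=17  p_k/q_k = 17/1
…
k=4  a_k=8  p_k/q_k = 1351/76
…
k=6  a_k=3  p_k/q_k = 9937/559
k=7  a_k=1  p_k/q_k = 12799/720
(x₁, y₁) = (12799, 720);  12799² − 316·720² = 1 ✓

12799 720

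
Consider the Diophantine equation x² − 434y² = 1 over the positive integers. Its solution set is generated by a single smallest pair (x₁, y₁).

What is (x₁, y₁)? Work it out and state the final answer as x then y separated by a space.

125 6

√434 → a₀=20, period (1,4,1,40); ℓ=4 even so k=3
a_0=20:  p_0=20·1+0=20,  q_0=20·0+1=1
…
a_2=4:  p_2=4·21+20=104,  q_2=4·1+1=5
a_3=1:  p_3=1·104+21=125,  q_3=1·5+1=6
(x₁, y₁) = (125, 6);  125² − 434·6² = 1 ✓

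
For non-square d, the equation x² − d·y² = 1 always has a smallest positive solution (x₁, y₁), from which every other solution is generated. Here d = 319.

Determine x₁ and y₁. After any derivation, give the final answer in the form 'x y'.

√319 → a₀=17, period (1,6,5,1,4,…,6,1,34); ℓ=14 even so k=13
i=0: a=17 ⇒ p=17, q=1
i=1: a=1 ⇒ p=18, q=1
i=2: a=6 ⇒ p=125, q=7
…
i=4: a=1 ⇒ p=768, q=43
…
i=7: a=1 ⇒ p=15628, q=875
i=8: a=3 ⇒ p=58797, q=3292
i=9: a=4 ⇒ p=250816, q=14043
i=10: a=1 ⇒ p=309613, q=17335
i=11: a=5 ⇒ p=1798881, q=100718
i=12: a=6 ⇒ p=11102899, q=621643
i=13: a=1 ⇒ p=12901780, q=722361
(x₁, y₁) = (12901780, 722361);  12901780² − 319·722361² = 1 ✓

12901780 722361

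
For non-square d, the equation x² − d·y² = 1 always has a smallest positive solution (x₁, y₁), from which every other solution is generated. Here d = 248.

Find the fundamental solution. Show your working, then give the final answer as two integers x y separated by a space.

63 4

d=248: √d = [15; 1,2,1,30] (ℓ=4, even), read p_3/q_3
a_0=15:  p_0=15·1+0=15,  q_0=15·0+1=1
a_1=1:  p_1=1·15+1=16,  q_1=1·1+0=1
a_2=2:  p_2=2·16+15=47,  q_2=2·1+1=3
a_3=1:  p_3=1·47+16=63,  q_3=1·3+1=4
→ (63, 4).  Check: 63²=3969, 248·4²=3968, difference 1.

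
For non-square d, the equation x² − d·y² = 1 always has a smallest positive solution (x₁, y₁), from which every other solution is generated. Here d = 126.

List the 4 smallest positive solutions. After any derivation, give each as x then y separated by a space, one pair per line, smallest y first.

449 40
403201 35920
362074049 32256120
325142092801 28965959840

[11; 4,2,4,22] for √126; ℓ=4 ⇒ convergent index 3
k=0  a_k=11  p_k/q_k = 11/1
…
k=2  a_k=2  p_k/q_k = 101/9
k=3  a_k=4  p_k/q_k = 449/40
fundamental: x₁=449, y₁=40  (since 201601 − 126·1600 = 1)
(x_2, y_2) = (449·449 + 126·40·40, 449·40 + 40·449) = (403201, 35920)
(x_3, y_3) = (449·403201 + 126·40·35920, 449·35920 + 40·403201) = (362074049, 32256120)
(x_4, y_4) = (449·362074049 + 126·40·32256120, 449·32256120 + 40·362074049) = (325142092801, 28965959840)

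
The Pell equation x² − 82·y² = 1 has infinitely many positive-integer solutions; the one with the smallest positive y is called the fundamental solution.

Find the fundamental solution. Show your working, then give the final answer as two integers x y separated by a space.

163 18

[9; 18] for √82; ℓ=1 ⇒ convergent index 1
i=0: a=9 ⇒ p=9, q=1
i=1: a=18 ⇒ p=163, q=18
fundamental: x₁=163, y₁=18  (since 26569 − 82·324 = 1)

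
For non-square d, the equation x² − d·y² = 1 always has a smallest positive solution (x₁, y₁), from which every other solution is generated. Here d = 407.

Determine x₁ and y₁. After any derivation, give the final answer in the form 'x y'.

2663 132

[20; 5,1,2,1,5,40] for √407; ℓ=6 ⇒ convergent index 5
a_0=20:  p_0=20·1+0=20,  q_0=20·0+1=1
a_1=5:  p_1=5·20+1=101,  q_1=5·1+0=5
…
a_3=2:  p_3=2·121+101=343,  q_3=2·6+5=17
a_4=1:  p_4=1·343+121=464,  q_4=1·17+6=23
a_5=5:  p_5=5·464+343=2663,  q_5=5·23+17=132
→ (2663, 132).  Check: 2663²=7091569, 407·132²=7091568, difference 1.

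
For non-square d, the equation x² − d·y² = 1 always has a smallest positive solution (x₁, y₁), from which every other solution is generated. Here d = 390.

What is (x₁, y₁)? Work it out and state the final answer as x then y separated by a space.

d=390: √d = [19; 1,2,1,38] (ℓ=4, even), read p_3/q_3
step 0: (19, 1)  from 19·(1,0) + (0,1)
step 1: (20, 1)  from 1·(19,1) + (1,0)
step 2: (59, 3)  from 2·(20,1) + (19,1)
step 3: (79, 4)  from 1·(59,3) + (20,1)
→ (79, 4).  Check: 79²=6241, 390·4²=6240, difference 1.

79 4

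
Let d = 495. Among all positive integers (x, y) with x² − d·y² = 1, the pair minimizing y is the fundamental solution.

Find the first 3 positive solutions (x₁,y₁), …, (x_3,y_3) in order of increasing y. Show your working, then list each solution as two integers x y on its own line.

[22; 4,44] for √495; ℓ=2 ⇒ convergent index 1
a_0=22:  p_0=22·1+0=22,  q_0=22·0+1=1
a_1=4:  p_1=4·22+1=89,  q_1=4·1+0=4
fundamental: x₁=89, y₁=4  (since 7921 − 495·16 = 1)
(89+4√495)^2 = 15841 + 712√495
(89+4√495)^3 = 2819609 + 126732√495

89 4
15841 712
2819609 126732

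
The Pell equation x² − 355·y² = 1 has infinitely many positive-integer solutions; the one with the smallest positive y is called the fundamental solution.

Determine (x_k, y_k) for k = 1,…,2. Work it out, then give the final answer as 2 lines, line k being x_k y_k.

√355 = [18; 1,5,3,3,1,6,1,3,3,5,1,36, …], period ℓ=12 (even) → k=11
a_0=18:  p_0=18·1+0=18,  q_0=18·0+1=1
…
a_2=5:  p_2=5·19+18=113,  q_2=5·1+1=6
a_3=3:  p_3=3·113+19=358,  q_3=3·6+1=19
a_4=3:  p_4=3·358+113=1187,  q_4=3·19+6=63
…
a_7=1:  p_7=1·10457+1545=12002,  q_7=1·555+82=637
a_8=3:  p_8=3·12002+10457=46463,  q_8=3·637+555=2466
a_9=3:  p_9=3·46463+12002=151391,  q_9=3·2466+637=8035
a_10=5:  p_10=5·151391+46463=803418,  q_10=5·8035+2466=42641
a_11=1:  p_11=1·803418+151391=954809,  q_11=1·42641+8035=50676
fundamental: x₁=954809, y₁=50676  (since 911660226481 − 355·2568056976 = 1)
k=2:  x_2 = 954809·954809+355·50676·50676 = 1823320452961,  y_2 = 954809·50676+50676·954809 = 96771801768

954809 50676
1823320452961 96771801768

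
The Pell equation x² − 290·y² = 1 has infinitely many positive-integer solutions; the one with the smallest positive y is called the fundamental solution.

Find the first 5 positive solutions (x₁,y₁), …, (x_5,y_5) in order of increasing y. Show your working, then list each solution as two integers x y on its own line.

√290 → a₀=17, period (34); ℓ=1 odd so k=1
k=0  a_k=17  p_k/q_k = 17/1
k=1  a_k=34  p_k/q_k = 579/34
(x₁, y₁) = (579, 34);  579² − 290·34² = 1 ✓
(x_2, y_2) = (579·579 + 290·34·34, 579·34 + 34·579) = (670481, 39372)
(x_3, y_3) = (579·670481 + 290·34·39372, 579·39372 + 34·670481) = (776416419, 45592742)
(x_4, y_4) = (579·776416419 + 290·34·45592742, 579·45592742 + 34·776416419) = (899089542721, 52796355864)
(x_5, y_5) = (579·899089542721 + 290·34·52796355864, 579·52796355864 + 34·899089542721) = (1041144914054499, 61138134497770)

579 34
670481 39372
776416419 45592742
899089542721 52796355864
1041144914054499 61138134497770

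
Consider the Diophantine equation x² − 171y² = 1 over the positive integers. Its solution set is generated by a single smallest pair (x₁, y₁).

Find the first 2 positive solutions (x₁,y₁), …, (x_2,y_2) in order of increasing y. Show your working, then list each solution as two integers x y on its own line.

d=171: √d = [13; 13,26] (ℓ=2, even), read p_1/q_1
step 0: (13, 1)  from 13·(1,0) + (0,1)
step 1: (170, 13)  from 13·(13,1) + (1,0)
→ (170, 13).  Check: 170²=28900, 171·13²=28899, difference 1.
(x_2, y_2) = (170·170 + 171·13·13, 170·13 + 13·170) = (57799, 4420)

170 13
57799 4420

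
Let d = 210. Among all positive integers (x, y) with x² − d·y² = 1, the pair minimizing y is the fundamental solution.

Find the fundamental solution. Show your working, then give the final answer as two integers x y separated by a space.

d=210: √d = [14; 2,28] (ℓ=2, even), read p_1/q_1
i=0: a=14 ⇒ p=14, q=1
i=1: a=2 ⇒ p=29, q=2
→ (29, 2).  Check: 29²=841, 210·2²=840, difference 1.

29 2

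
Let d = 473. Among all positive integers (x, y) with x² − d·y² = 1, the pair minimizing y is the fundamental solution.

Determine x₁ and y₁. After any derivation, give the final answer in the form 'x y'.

d=473: √d = [21; 1,2,1,42] (ℓ=4, even), read p_3/q_3
step 0: (21, 1)  from 21·(1,0) + (0,1)
step 1: (22, 1)  from 1·(21,1) + (1,0)
step 2: (65, 3)  from 2·(22,1) + (21,1)
step 3: (87, 4)  from 1·(65,3) + (22,1)
fundamental: x₁=87, y₁=4  (since 7569 − 473·16 = 1)

87 4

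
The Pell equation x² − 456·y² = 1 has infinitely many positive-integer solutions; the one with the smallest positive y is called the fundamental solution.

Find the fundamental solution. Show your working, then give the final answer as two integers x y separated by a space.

[21; 2,1,4,1,2,42] for √456; ℓ=6 ⇒ convergent index 5
a_0=21:  p_0=21·1+0=21,  q_0=21·0+1=1
a_1=2:  p_1=2·21+1=43,  q_1=2·1+0=2
…
a_4=1:  p_4=1·299+64=363,  q_4=1·14+3=17
a_5=2:  p_5=2·363+299=1025,  q_5=2·17+14=48
(x₁, y₁) = (1025, 48);  1025² − 456·48² = 1 ✓

1025 48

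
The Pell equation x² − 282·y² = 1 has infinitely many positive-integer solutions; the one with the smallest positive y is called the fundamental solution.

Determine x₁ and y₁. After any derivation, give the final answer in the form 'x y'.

√282 = [16; 1,3,1,4,1,3,1,32, …], period ℓ=8 (even) → k=7
a_0=16:  p_0=16·1+0=16,  q_0=16·0+1=1
…
a_2=3:  p_2=3·17+16=67,  q_2=3·1+1=4
a_3=1:  p_3=1·67+17=84,  q_3=1·4+1=5
a_4=4:  p_4=4·84+67=403,  q_4=4·5+4=24
…
a_6=3:  p_6=3·487+403=1864,  q_6=3·29+24=111
a_7=1:  p_7=1·1864+487=2351,  q_7=1·111+29=140
fundamental: x₁=2351, y₁=140  (since 5527201 − 282·19600 = 1)

2351 140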